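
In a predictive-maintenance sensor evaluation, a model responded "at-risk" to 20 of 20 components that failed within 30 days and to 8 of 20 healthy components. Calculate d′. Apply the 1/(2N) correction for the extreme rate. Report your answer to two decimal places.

d′ = 2.21

The hit rate is 20/20 = 1, so apply the 1/(2N) correction: H → 1 − 1/(2·20) = 0.97500.
z(H) = z(0.97500) = 1.960
z(FA) = z(0.40000) = -0.253
d' = 1.960 − (-0.253) = 2.213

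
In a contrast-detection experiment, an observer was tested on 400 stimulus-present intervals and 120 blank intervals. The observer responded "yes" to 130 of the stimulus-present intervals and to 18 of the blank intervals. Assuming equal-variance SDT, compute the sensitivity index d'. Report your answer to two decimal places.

H = 130/400 = 0.3250
FA = 18/120 = 0.1500
z(H) = z(0.3250) = -0.4538
z(FA) = z(0.1500) = -1.0364
d' = z(H) − z(FA) = -0.4538 − (-1.0364) = 0.5826

d' = 0.58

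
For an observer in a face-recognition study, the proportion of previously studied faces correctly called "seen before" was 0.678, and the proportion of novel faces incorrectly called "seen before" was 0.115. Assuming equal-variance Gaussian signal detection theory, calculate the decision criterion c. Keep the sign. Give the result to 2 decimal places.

c = 0.37

z(H) = 0.462
z(FA) = -1.200
c = −½·[z(H) + z(FA)] = −0.5 × (0.462 + (-1.200)) = 0.369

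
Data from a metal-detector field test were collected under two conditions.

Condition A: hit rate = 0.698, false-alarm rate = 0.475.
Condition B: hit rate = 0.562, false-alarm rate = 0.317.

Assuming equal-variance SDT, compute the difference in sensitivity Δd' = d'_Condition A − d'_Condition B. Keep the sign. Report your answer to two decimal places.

Condition A: z(0.698) = 0.519, z(0.475) = -0.063, d' = 0.582
Condition B: z(0.562) = 0.156, z(0.317) = -0.476, d' = 0.632
Δd' = d'_Condition A − d'_Condition B = 0.582 − 0.632 = -0.050
Condition B has the higher sensitivity.

Δd' = -0.05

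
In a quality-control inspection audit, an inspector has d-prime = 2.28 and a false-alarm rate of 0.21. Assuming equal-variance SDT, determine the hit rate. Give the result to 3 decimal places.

z(false-alarm rate) = z(0.21) = -0.8064
z(H) = z(FA) + d' = -0.8064 + 2.28 = 1.4736
hit rate = Φ(1.4736) = 0.9297

hit rate = 0.930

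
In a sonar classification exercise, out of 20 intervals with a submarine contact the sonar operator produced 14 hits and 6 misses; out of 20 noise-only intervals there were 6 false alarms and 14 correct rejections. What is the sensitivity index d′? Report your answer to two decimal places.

d′ = 1.05

H = 14/20 = 0.7000
FA = 6/20 = 0.3000
z(H) = 0.524
z(FA) = -0.524
d' = z(H) − z(FA) = 0.524 − (-0.524) = 1.048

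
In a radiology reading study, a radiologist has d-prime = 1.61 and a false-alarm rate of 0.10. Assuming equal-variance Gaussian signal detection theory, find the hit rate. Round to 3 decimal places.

hit rate = 0.629

z(false-alarm rate) = z(0.10) = -1.2816
z(H) = z(FA) + d' = -1.2816 + 1.61 = 0.3284
hit rate = Φ(0.3284) = 0.6287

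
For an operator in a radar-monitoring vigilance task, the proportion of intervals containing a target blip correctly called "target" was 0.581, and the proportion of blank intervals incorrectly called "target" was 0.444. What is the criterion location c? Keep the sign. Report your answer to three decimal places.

z(0.581) = 0.2045, z(0.444) = -0.1408
c = −½·[z(H) + z(FA)] = −0.5 × (0.2045 + (-0.1408)) = -0.03185

c = -0.032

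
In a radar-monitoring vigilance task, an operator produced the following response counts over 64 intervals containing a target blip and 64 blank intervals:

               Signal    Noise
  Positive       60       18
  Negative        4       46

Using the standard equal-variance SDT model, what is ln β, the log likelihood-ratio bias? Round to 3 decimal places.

H = 60/64 = 0.9375
FA = 18/64 = 0.2812
Φ⁻¹(H) = Φ⁻¹(0.9375) = 1.5341
Φ⁻¹(FA) = Φ⁻¹(0.2812) = -0.5793
ln β = −½·[z(H)² − z(FA)²] = −0.5 × (2.3535 − 0.3356) = -1.00895

ln β = -1.009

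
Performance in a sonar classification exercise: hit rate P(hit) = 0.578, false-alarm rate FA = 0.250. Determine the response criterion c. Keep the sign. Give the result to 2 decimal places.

Φ⁻¹(H) = 0.1968
Φ⁻¹(FA) = -0.6745
c = −½·[z(H) + z(FA)] = −0.5 × (0.1968 + (-0.6745)) = 0.23885
c > 0: the sonar operator has a conservative response bias.

c = 0.24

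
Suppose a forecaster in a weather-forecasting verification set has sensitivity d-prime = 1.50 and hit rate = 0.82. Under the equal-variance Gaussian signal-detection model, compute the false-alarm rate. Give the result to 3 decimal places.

z(hit rate) = z(0.82) = 0.9154
z(FA) = z(H) − d' = 0.9154 − 1.50 = -0.5846
false-alarm rate = Φ(-0.5846) = 0.2794

false-alarm rate = 0.279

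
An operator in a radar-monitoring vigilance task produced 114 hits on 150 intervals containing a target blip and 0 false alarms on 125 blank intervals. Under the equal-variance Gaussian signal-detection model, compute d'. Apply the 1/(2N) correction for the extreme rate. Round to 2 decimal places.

The false-alarm rate is 0/125 = 0, so apply the 1/(2N) correction: FA → 1/(2·125) = 0.00400.
z(H) = z(0.76000) = 0.706
z(FA) = z(0.00400) = -2.652
d' = 0.706 − (-2.652) = 3.358

d' = 3.36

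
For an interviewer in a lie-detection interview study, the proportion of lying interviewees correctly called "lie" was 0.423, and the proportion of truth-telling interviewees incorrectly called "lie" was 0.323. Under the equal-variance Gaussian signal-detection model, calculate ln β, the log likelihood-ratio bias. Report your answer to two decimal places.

ln β = 0.09

Φ⁻¹(0.423) = -0.194, Φ⁻¹(0.323) = -0.459
ln β = −½·[z(H)² − z(FA)²] = −0.5 × (0.038 − 0.211) = 0.0865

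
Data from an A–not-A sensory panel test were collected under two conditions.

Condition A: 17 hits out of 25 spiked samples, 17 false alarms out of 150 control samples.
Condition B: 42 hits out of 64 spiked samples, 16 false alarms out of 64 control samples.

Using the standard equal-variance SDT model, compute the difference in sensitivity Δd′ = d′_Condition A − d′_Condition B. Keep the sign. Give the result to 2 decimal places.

Δd′ = 0.60

Condition A: z(0.6800) = 0.468, z(0.1133) = -1.209, d' = 1.677
Condition B: z(0.6562) = 0.402, z(0.2500) = -0.674, d' = 1.076
Δd' = d'_Condition A − d'_Condition B = 1.677 − 1.076 = 0.601
Condition A has the higher sensitivity.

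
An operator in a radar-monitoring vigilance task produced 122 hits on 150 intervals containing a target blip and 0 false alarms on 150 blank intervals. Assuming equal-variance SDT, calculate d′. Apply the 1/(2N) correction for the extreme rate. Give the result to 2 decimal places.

d′ = 3.60

The false-alarm rate is 0/150 = 0, so apply the 1/(2N) correction: FA → 1/(2·150) = 0.00333.
z(H) = z(0.81333) = 0.890
z(FA) = z(0.00333) = -2.713
d' = 0.890 − (-2.713) = 3.603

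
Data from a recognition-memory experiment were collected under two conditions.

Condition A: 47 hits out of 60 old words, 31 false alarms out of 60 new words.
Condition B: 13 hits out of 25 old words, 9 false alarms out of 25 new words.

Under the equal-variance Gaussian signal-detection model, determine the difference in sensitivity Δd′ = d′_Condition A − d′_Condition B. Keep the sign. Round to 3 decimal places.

Condition A: z(0.7833) = 0.7834, z(0.5167) = 0.0419, d' = 0.7415
Condition B: z(0.5200) = 0.0502, z(0.3600) = -0.3585, d' = 0.4087
Δd' = d'_Condition A − d'_Condition B = 0.7415 − 0.4087 = 0.3328
Condition A has the higher sensitivity.

Δd′ = 0.333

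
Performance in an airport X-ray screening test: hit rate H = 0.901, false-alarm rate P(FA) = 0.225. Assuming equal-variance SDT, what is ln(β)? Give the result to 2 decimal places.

Φ⁻¹(H) = 1.287
Φ⁻¹(FA) = -0.755
ln β = −½·[z(H)² − z(FA)²] = −0.5 × (1.656 − 0.570) = -0.543

ln β = -0.54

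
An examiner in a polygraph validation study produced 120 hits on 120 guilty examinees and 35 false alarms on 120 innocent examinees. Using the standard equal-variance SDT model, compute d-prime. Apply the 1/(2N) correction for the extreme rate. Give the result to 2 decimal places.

d-prime = 3.19

The hit rate is 120/120 = 1, so apply the 1/(2N) correction: H → 1 − 1/(2·120) = 0.99583.
z(H) = z(0.99583) = 2.638
z(FA) = z(0.29167) = -0.549
d' = 2.638 − (-0.549) = 3.187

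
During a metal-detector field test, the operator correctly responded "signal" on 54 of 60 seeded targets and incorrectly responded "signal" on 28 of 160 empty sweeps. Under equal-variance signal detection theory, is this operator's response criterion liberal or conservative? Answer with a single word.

z(H) = 1.282, z(FA) = -0.935
c = −½·(z(H) + z(FA)) = -0.1735
c < 0 → liberal criterion (biased toward responding “yes”).

liberal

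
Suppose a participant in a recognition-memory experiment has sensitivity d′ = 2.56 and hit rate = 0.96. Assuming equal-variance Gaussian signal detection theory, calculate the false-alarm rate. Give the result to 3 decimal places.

false-alarm rate = 0.209

z(hit rate) = z(0.96) = 1.7507
z(FA) = z(H) − d' = 1.7507 − 2.56 = -0.8093
false-alarm rate = Φ(-0.8093) = 0.2092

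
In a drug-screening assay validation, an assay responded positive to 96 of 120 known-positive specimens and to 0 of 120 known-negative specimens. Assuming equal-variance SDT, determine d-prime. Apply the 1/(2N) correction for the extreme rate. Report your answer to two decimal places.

The false-alarm rate is 0/120 = 0, so apply the 1/(2N) correction: FA → 1/(2·120) = 0.00417.
z(H) = z(0.80000) = 0.842
z(FA) = z(0.00417) = -2.638
d' = 0.842 − (-2.638) = 3.480

d-prime = 3.48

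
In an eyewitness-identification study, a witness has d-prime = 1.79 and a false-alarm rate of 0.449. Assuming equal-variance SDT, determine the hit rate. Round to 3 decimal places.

hit rate = 0.952

z(false-alarm rate) = z(0.449) = -0.1282
z(H) = z(FA) + d' = -0.1282 + 1.79 = 1.6618
hit rate = Φ(1.6618) = 0.9517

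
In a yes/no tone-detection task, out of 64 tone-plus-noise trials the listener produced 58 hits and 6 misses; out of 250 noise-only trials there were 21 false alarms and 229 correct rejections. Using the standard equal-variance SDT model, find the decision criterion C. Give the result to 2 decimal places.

C = 0.03

H = 58/64 = 0.9062
FA = 21/250 = 0.0840
z(H) = z(0.9062) = 1.3177
z(FA) = z(0.0840) = -1.3787
c = −½·[z(H) + z(FA)] = −0.5 × (1.3177 + (-1.3787)) = 0.0305
c > 0: the listener has a conservative response bias.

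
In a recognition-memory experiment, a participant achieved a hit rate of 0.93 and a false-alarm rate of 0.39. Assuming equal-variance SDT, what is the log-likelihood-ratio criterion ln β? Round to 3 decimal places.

z(H) = z(0.93) = 1.4758
z(FA) = z(0.39) = -0.2793
ln β = −½·[z(H)² − z(FA)²] = −0.5 × (2.1780 − 0.0780) = -1.0500

ln β = -1.050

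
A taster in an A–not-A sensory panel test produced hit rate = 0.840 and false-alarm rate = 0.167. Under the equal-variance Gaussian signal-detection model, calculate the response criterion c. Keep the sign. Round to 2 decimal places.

c = -0.01

z(H) = z(0.840) = 0.994
z(FA) = z(0.167) = -0.966
c = −½·[z(H) + z(FA)] = −0.5 × (0.994 + (-0.966)) = -0.014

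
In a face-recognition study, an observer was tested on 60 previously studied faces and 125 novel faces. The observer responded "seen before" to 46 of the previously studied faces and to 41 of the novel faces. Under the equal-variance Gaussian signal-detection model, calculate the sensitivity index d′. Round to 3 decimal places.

d′ = 1.173

H = 46/60 = 0.7667
FA = 41/125 = 0.3280
z(H) = 0.7280
z(FA) = -0.4454
d' = z(H) − z(FA) = 0.7280 − (-0.4454) = 1.1734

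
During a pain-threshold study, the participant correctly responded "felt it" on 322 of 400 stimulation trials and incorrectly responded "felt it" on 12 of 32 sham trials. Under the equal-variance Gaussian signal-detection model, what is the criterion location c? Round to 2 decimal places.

c = -0.27

H = 322/400 = 0.8050
FA = 12/32 = 0.3750
z(H) = z(0.8050) = 0.8596
z(FA) = z(0.3750) = -0.3186
c = −½·[z(H) + z(FA)] = −0.5 × (0.8596 + (-0.3186)) = -0.2705
c < 0: the participant has a liberal response bias.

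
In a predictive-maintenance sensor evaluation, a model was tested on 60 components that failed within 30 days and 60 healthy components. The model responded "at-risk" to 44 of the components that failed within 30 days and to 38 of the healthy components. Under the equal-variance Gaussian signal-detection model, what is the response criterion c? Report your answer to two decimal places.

c = -0.48

H = 44/60 = 0.7333
FA = 38/60 = 0.6333
Φ⁻¹(H) = Φ⁻¹(0.7333) = 0.623
Φ⁻¹(FA) = Φ⁻¹(0.6333) = 0.341
c = −½·[z(H) + z(FA)] = −0.5 × (0.623 + 0.341) = -0.482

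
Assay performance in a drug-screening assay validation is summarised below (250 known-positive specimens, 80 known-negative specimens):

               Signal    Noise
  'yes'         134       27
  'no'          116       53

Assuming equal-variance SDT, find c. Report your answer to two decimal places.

c = 0.16

H = 134/250 = 0.5360
FA = 27/80 = 0.3375
Φ⁻¹(H) = 0.090
Φ⁻¹(FA) = -0.419
c = −½·[z(H) + z(FA)] = −0.5 × (0.090 + (-0.419)) = 0.1645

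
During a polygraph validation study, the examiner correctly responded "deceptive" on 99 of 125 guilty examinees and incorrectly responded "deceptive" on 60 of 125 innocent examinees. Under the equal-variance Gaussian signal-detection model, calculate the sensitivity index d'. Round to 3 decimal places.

d' = 0.864

H = 99/125 = 0.7920
FA = 60/125 = 0.4800
z(0.7920) = 0.8134, z(0.4800) = -0.0502
d' = z(H) − z(FA) = 0.8134 − (-0.0502) = 0.8636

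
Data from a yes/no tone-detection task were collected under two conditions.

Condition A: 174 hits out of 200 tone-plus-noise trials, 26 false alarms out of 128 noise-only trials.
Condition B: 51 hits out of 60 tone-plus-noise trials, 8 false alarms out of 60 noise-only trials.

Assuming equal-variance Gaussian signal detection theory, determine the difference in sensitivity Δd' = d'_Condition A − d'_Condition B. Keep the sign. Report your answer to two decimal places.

Condition A: z(0.8700) = 1.126, z(0.2031) = -0.831, d' = 1.957
Condition B: z(0.8500) = 1.036, z(0.1333) = -1.111, d' = 2.147
Δd' = d'_Condition A − d'_Condition B = 1.957 − 2.147 = -0.190
Condition B has the higher sensitivity.

Δd' = -0.19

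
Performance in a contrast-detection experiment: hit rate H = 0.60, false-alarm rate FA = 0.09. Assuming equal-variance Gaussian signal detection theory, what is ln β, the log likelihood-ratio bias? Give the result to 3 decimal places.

ln β = 0.867

z(H) = z(0.60) = 0.2533
z(FA) = z(0.09) = -1.3408
ln β = −½·[z(H)² − z(FA)²] = −0.5 × (0.0642 − 1.7977) = 0.86675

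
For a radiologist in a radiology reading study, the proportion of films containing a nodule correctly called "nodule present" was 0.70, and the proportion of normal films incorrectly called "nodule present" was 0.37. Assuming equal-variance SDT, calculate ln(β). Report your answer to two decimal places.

ln β = -0.08

z(0.70) = 0.524, z(0.37) = -0.332
ln β = −½·[z(H)² − z(FA)²] = −0.5 × (0.275 − 0.110) = -0.0825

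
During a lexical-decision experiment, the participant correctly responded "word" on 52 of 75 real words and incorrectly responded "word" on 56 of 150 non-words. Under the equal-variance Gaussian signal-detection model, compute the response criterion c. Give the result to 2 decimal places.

c = -0.09

H = 52/75 = 0.6933
FA = 56/150 = 0.3733
z(H) = z(0.6933) = 0.505
z(FA) = z(0.3733) = -0.323
c = −½·[z(H) + z(FA)] = −0.5 × (0.505 + (-0.323)) = -0.091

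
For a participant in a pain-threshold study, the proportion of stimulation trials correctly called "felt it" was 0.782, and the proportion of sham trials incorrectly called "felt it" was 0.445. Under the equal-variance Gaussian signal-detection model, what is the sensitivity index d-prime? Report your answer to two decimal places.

Φ⁻¹(H) = Φ⁻¹(0.782) = 0.7790
Φ⁻¹(FA) = Φ⁻¹(0.445) = -0.1383
d' = z(H) − z(FA) = 0.7790 − (-0.1383) = 0.9173

d-prime = 0.92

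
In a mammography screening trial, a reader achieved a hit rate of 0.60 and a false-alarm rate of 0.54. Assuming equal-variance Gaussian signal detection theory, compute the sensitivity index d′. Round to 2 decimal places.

z(H) = 0.2533
z(FA) = 0.1004
d' = z(H) − z(FA) = 0.2533 − 0.1004 = 0.1529

d′ = 0.15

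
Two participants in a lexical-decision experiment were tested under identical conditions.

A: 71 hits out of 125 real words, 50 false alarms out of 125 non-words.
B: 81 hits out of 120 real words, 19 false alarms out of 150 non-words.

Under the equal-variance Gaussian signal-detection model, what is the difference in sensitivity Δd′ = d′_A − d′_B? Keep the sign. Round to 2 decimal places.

Δd′ = -1.17

A: z(0.5680) = 0.171, z(0.4000) = -0.253, d' = 0.424
B: z(0.6750) = 0.454, z(0.1267) = -1.142, d' = 1.596
Δd' = d'_A − d'_B = 0.424 − 1.596 = -1.172
B has the higher sensitivity.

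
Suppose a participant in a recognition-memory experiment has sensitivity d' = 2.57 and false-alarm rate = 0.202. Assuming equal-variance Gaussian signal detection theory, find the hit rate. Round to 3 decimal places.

z(false-alarm rate) = z(0.202) = -0.8345
z(H) = z(FA) + d' = -0.8345 + 2.57 = 1.7355
hit rate = Φ(1.7355) = 0.9587

hit rate = 0.959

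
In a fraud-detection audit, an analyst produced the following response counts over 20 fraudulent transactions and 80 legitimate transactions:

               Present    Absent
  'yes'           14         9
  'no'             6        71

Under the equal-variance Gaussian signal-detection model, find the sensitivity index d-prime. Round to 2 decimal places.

d-prime = 1.74

H = 14/20 = 0.7000
FA = 9/80 = 0.1125
z(H) = z(0.7000) = 0.5244
z(FA) = z(0.1125) = -1.2133
d' = z(H) − z(FA) = 0.5244 − (-1.2133) = 1.7377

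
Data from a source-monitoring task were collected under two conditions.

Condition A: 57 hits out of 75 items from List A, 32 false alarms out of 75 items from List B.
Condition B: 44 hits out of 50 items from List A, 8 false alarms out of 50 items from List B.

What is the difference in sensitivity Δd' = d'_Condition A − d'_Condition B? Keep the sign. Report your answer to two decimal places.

Δd' = -1.28

Condition A: z(0.7600) = 0.706, z(0.4267) = -0.185, d' = 0.891
Condition B: z(0.8800) = 1.175, z(0.1600) = -0.994, d' = 2.169
Δd' = d'_Condition A − d'_Condition B = 0.891 − 2.169 = -1.278
Condition B has the higher sensitivity.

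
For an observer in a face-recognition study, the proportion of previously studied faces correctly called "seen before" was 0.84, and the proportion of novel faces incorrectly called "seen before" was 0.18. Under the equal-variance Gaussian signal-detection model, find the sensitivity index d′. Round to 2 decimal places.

d′ = 1.91

Φ⁻¹(0.84) = 0.994, Φ⁻¹(0.18) = -0.915
d' = z(H) − z(FA) = 0.994 − (-0.915) = 1.909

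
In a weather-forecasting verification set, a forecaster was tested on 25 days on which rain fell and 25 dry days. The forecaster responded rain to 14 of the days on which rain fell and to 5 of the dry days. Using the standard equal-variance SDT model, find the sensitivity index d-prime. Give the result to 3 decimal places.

H = 14/25 = 0.5600
FA = 5/25 = 0.2000
z(H) = z(0.5600) = 0.1510
z(FA) = z(0.2000) = -0.8416
d' = z(H) − z(FA) = 0.1510 − (-0.8416) = 0.9926

d-prime = 0.993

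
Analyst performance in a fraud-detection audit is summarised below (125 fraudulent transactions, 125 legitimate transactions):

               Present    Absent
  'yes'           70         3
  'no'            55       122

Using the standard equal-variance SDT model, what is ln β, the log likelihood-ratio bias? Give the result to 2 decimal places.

H = 70/125 = 0.5600
FA = 3/125 = 0.0240
z(H) = z(0.5600) = 0.151
z(FA) = z(0.0240) = -1.977
ln β = −½·[z(H)² − z(FA)²] = −0.5 × (0.023 − 3.909) = 1.943

ln β = 1.94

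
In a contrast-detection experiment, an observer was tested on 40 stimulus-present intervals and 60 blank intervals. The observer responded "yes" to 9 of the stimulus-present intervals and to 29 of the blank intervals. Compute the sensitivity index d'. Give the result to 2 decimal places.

d' = -0.71

H = 9/40 = 0.2250
FA = 29/60 = 0.4833
z(0.2250) = -0.7554, z(0.4833) = -0.0419
d' = z(H) − z(FA) = -0.7554 − (-0.0419) = -0.7135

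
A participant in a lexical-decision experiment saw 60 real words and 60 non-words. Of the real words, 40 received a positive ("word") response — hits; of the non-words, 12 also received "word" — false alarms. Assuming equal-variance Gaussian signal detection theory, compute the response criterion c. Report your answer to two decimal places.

H = 40/60 = 0.6667
FA = 12/60 = 0.2000
z(H) = z(0.6667) = 0.431
z(FA) = z(0.2000) = -0.842
c = −½·[z(H) + z(FA)] = −0.5 × (0.431 + (-0.842)) = 0.2055

c = 0.21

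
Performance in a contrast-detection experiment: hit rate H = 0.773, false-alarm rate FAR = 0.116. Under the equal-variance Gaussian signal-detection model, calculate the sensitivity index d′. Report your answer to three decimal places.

z(0.773) = 0.7488, z(0.116) = -1.1952
d' = z(H) − z(FA) = 0.7488 − (-1.1952) = 1.9440

d′ = 1.944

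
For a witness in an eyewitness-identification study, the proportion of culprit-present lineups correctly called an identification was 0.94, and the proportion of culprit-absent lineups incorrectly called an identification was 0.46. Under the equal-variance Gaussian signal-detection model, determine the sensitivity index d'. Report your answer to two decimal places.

d' = 1.66

Φ⁻¹(H) = 1.5548
Φ⁻¹(FA) = -0.1004
d' = z(H) − z(FA) = 1.5548 − (-0.1004) = 1.6552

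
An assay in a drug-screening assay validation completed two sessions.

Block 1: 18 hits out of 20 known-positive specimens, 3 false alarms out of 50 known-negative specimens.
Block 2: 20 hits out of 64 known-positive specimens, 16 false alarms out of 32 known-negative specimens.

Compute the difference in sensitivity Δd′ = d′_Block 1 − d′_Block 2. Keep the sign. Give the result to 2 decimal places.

Δd′ = 3.33

Block 1: z(0.9000) = 1.282, z(0.0600) = -1.555, d' = 2.837
Block 2: z(0.3125) = -0.489, z(0.5000) = 0.000, d' = -0.489
Δd' = d'_Block 1 − d'_Block 2 = 2.837 − (-0.489) = 3.326
Block 1 has the higher sensitivity.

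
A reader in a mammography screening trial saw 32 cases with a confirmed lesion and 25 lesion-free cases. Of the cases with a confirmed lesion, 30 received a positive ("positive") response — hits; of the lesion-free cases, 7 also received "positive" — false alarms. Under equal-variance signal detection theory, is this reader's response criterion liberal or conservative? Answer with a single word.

z(H) = 1.534, z(FA) = -0.583
c = −½·(z(H) + z(FA)) = -0.4755
c < 0 → liberal criterion (biased toward responding “yes”).

liberal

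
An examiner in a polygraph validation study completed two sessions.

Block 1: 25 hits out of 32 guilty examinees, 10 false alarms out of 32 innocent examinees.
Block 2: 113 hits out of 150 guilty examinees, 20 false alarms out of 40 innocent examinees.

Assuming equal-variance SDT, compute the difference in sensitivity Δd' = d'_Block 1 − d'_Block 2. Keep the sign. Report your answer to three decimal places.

Block 1: z(0.7812) = 0.7763, z(0.3125) = -0.4888, d' = 1.2651
Block 2: z(0.7533) = 0.6849, z(0.5000) = 0.0000, d' = 0.6849
Δd' = d'_Block 1 − d'_Block 2 = 1.2651 − 0.6849 = 0.5802
Block 1 has the higher sensitivity.

Δd' = 0.580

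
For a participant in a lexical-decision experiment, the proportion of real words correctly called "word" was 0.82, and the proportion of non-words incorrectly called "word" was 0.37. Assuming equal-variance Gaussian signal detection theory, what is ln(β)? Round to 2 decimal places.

z(H) = 0.915
z(FA) = -0.332
ln β = −½·[z(H)² − z(FA)²] = −0.5 × (0.837 − 0.110) = -0.3635

ln β = -0.36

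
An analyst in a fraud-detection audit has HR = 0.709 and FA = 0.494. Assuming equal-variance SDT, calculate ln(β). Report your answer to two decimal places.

ln β = -0.15

z(H) = z(0.709) = 0.550
z(FA) = z(0.494) = -0.015
ln β = −½·[z(H)² − z(FA)²] = −0.5 × (0.303 − 0.000) = -0.1515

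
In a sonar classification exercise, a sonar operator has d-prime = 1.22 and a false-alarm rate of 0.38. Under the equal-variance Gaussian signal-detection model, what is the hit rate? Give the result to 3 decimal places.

hit rate = 0.820

z(false-alarm rate) = z(0.38) = -0.3055
z(H) = z(FA) + d' = -0.3055 + 1.22 = 0.9145
hit rate = Φ(0.9145) = 0.8198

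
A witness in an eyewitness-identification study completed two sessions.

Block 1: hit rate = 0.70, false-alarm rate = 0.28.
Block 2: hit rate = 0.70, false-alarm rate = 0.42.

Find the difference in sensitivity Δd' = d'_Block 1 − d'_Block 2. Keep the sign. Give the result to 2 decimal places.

Δd' = 0.38

Block 1: z(0.70) = 0.524, z(0.28) = -0.583, d' = 1.107
Block 2: z(0.70) = 0.524, z(0.42) = -0.202, d' = 0.726
Δd' = d'_Block 1 − d'_Block 2 = 1.107 − 0.726 = 0.381
Block 1 has the higher sensitivity.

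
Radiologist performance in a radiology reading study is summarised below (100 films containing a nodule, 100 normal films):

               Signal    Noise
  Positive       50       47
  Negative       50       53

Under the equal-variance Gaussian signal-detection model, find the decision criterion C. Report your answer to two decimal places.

H = 50/100 = 0.5000
FA = 47/100 = 0.4700
Φ⁻¹(H) = Φ⁻¹(0.5000) = 0.0000
Φ⁻¹(FA) = Φ⁻¹(0.4700) = -0.0753
c = −½·[z(H) + z(FA)] = −0.5 × (0.0000 + (-0.0753)) = 0.03765
c > 0: the radiologist has a conservative response bias.

C = 0.04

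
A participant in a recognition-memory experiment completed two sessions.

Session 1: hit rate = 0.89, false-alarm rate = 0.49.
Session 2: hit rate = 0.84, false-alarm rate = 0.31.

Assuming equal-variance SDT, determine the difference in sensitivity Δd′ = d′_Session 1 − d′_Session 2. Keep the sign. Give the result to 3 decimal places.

Δd′ = -0.239

Session 1: z(0.89) = 1.2265, z(0.49) = -0.0251, d' = 1.2516
Session 2: z(0.84) = 0.9945, z(0.31) = -0.4959, d' = 1.4904
Δd' = d'_Session 1 − d'_Session 2 = 1.2516 − 1.4904 = -0.2388
Session 2 has the higher sensitivity.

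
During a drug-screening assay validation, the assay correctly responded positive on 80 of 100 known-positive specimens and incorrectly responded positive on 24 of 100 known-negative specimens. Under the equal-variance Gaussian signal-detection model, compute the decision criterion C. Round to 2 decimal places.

H = 80/100 = 0.8000
FA = 24/100 = 0.2400
z(H) = 0.842
z(FA) = -0.706
c = −½·[z(H) + z(FA)] = −0.5 × (0.842 + (-0.706)) = -0.068

C = -0.07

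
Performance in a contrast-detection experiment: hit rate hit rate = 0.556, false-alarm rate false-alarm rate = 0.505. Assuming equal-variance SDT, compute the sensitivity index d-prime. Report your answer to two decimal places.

z(H) = z(0.556) = 0.1408
z(FA) = z(0.505) = 0.0125
d' = z(H) − z(FA) = 0.1408 − 0.0125 = 0.1283

d-prime = 0.13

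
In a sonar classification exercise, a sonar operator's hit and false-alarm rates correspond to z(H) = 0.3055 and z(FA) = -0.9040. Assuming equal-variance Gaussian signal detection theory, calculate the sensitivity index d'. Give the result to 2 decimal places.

d' = z(H) − z(FA) = 0.3055 − (-0.9040) = 1.2095

d' = 1.21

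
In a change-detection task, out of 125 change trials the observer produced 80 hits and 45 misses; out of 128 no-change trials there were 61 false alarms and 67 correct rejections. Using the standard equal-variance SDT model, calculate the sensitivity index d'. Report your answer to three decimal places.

H = 80/125 = 0.6400
FA = 61/128 = 0.4766
z(0.6400) = 0.3585, z(0.4766) = -0.0587
d' = z(H) − z(FA) = 0.3585 − (-0.0587) = 0.4172

d' = 0.417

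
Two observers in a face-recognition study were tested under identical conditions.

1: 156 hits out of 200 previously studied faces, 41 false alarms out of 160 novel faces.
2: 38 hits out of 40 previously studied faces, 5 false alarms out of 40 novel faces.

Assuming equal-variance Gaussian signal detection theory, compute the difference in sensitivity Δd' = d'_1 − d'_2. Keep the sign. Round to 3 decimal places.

1: z(0.7800) = 0.7722, z(0.2562) = -0.6551, d' = 1.4273
2: z(0.9500) = 1.6449, z(0.1250) = -1.1503, d' = 2.7952
Δd' = d'_1 − d'_2 = 1.4273 − 2.7952 = -1.3679
2 has the higher sensitivity.

Δd' = -1.368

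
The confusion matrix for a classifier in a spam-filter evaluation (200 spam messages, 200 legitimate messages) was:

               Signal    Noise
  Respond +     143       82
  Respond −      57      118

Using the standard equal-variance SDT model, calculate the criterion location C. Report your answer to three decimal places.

C = -0.170

H = 143/200 = 0.7150
FA = 82/200 = 0.4100
Φ⁻¹(0.7150) = 0.5681, Φ⁻¹(0.4100) = -0.2275
c = −½·[z(H) + z(FA)] = −0.5 × (0.5681 + (-0.2275)) = -0.1703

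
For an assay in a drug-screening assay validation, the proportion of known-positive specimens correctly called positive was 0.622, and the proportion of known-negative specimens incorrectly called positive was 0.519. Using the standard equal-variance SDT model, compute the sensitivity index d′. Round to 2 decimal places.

z(H) = 0.3107
z(FA) = 0.0476
d' = z(H) − z(FA) = 0.3107 − 0.0476 = 0.2631

d′ = 0.26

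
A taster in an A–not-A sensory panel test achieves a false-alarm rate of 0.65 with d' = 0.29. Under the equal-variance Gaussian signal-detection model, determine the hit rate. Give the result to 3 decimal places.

z(false-alarm rate) = z(0.65) = 0.3853
z(H) = z(FA) + d' = 0.3853 + 0.29 = 0.6753
hit rate = Φ(0.6753) = 0.7503

hit rate = 0.750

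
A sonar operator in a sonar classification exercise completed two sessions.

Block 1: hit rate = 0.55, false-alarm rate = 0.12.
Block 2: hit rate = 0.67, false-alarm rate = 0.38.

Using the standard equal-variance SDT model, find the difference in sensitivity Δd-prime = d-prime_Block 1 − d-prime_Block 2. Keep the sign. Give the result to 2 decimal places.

Block 1: z(0.55) = 0.126, z(0.12) = -1.175, d' = 1.301
Block 2: z(0.67) = 0.440, z(0.38) = -0.305, d' = 0.745
Δd' = d'_Block 1 − d'_Block 2 = 1.301 − 0.745 = 0.556
Block 1 has the higher sensitivity.

Δd-prime = 0.56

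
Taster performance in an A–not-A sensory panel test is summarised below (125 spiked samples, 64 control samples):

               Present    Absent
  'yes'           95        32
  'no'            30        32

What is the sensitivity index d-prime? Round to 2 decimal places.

H = 95/125 = 0.7600
FA = 32/64 = 0.5000
z(H) = 0.7063
z(FA) = 0.0000
d' = z(H) − z(FA) = 0.7063 − 0.0000 = 0.7063

d-prime = 0.71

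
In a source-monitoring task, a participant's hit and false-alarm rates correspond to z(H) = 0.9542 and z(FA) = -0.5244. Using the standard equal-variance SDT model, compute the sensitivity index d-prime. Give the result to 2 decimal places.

d' = z(H) − z(FA) = 0.9542 − (-0.5244) = 1.4786

d-prime = 1.48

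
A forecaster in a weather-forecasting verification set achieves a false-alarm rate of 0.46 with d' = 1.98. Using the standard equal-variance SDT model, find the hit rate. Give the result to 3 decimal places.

hit rate = 0.970

z(false-alarm rate) = z(0.46) = -0.1004
z(H) = z(FA) + d' = -0.1004 + 1.98 = 1.8796
hit rate = Φ(1.8796) = 0.9699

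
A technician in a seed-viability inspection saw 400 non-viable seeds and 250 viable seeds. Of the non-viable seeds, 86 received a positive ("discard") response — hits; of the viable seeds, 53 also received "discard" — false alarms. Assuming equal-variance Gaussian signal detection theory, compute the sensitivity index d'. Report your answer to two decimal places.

d' = 0.01

H = 86/400 = 0.2150
FA = 53/250 = 0.2120
Φ⁻¹(H) = Φ⁻¹(0.2150) = -0.789
Φ⁻¹(FA) = Φ⁻¹(0.2120) = -0.800
d' = z(H) − z(FA) = -0.789 − (-0.800) = 0.011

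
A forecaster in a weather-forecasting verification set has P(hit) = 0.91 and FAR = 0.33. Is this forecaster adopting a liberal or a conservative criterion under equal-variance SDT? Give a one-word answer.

liberal

z(H) = 1.341, z(FA) = -0.440
c = −½·(z(H) + z(FA)) = -0.4505
c < 0 → liberal criterion (biased toward responding “yes”).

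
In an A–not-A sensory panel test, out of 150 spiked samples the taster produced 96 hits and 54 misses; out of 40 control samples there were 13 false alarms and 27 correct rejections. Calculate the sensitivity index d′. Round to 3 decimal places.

d′ = 0.812

H = 96/150 = 0.6400
FA = 13/40 = 0.3250
z(H) = z(0.6400) = 0.3585
z(FA) = z(0.3250) = -0.4538
d' = z(H) − z(FA) = 0.3585 − (-0.4538) = 0.8123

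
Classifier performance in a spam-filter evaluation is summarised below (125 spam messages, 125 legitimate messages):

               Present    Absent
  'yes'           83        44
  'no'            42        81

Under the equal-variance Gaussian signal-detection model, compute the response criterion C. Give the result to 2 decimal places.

C = -0.02

H = 83/125 = 0.6640
FA = 44/125 = 0.3520
z(H) = 0.4234
z(FA) = -0.3799
c = −½·[z(H) + z(FA)] = −0.5 × (0.4234 + (-0.3799)) = -0.02175
c < 0: the classifier has a liberal response bias.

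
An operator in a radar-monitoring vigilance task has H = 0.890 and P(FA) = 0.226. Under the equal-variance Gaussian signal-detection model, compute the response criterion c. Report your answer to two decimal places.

Φ⁻¹(H) = 1.227
Φ⁻¹(FA) = -0.752
c = −½·[z(H) + z(FA)] = −0.5 × (1.227 + (-0.752)) = -0.2375
c < 0: the operator has a liberal response bias.

c = -0.24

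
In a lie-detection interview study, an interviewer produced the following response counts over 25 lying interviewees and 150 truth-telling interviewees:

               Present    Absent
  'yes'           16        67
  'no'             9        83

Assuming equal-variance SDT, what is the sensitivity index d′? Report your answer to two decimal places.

d′ = 0.49

H = 16/25 = 0.6400
FA = 67/150 = 0.4467
z(H) = 0.3585
z(FA) = -0.1340
d' = z(H) − z(FA) = 0.3585 − (-0.1340) = 0.4925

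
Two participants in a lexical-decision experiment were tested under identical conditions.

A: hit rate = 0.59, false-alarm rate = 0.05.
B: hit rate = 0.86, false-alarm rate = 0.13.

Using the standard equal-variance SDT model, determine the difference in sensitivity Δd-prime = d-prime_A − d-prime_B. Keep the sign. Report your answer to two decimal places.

A: z(0.59) = 0.228, z(0.05) = -1.645, d' = 1.873
B: z(0.86) = 1.080, z(0.13) = -1.126, d' = 2.206
Δd' = d'_A − d'_B = 1.873 − 2.206 = -0.333
B has the higher sensitivity.

Δd-prime = -0.33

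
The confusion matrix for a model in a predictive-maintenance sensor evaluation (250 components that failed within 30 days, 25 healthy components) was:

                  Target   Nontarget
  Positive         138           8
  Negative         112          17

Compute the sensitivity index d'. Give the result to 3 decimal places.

d' = 0.598

H = 138/250 = 0.5520
FA = 8/25 = 0.3200
z(0.5520) = 0.1307, z(0.3200) = -0.4677
d' = z(H) − z(FA) = 0.1307 − (-0.4677) = 0.5984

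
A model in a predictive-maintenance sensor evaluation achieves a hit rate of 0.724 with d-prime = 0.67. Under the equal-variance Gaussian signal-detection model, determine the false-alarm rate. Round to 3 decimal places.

z(hit rate) = z(0.724) = 0.5948
z(FA) = z(H) − d' = 0.5948 − 0.67 = -0.0752
false-alarm rate = Φ(-0.0752) = 0.4700

false-alarm rate = 0.470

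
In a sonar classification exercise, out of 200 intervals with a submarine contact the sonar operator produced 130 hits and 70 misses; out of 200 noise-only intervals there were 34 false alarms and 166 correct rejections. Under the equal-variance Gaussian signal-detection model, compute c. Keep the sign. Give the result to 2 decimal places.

H = 130/200 = 0.6500
FA = 34/200 = 0.1700
z(H) = 0.385
z(FA) = -0.954
c = −½·[z(H) + z(FA)] = −0.5 × (0.385 + (-0.954)) = 0.2845

c = 0.28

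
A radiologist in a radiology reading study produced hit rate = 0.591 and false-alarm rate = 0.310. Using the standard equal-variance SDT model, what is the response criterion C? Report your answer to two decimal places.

C = 0.13

z(H) = z(0.591) = 0.2301
z(FA) = z(0.310) = -0.4959
c = −½·[z(H) + z(FA)] = −0.5 × (0.2301 + (-0.4959)) = 0.1329
c > 0: the radiologist has a conservative response bias.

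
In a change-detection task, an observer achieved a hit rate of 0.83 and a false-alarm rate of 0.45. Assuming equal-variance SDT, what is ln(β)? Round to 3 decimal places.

z(H) = 0.9542
z(FA) = -0.1257
ln β = −½·[z(H)² − z(FA)²] = −0.5 × (0.9105 − 0.0158) = -0.44735

ln β = -0.447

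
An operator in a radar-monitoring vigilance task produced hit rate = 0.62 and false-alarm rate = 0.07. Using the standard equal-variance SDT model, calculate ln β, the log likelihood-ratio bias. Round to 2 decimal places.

z(0.62) = 0.305, z(0.07) = -1.476
ln β = −½·[z(H)² − z(FA)²] = −0.5 × (0.093 − 2.179) = 1.043

ln β = 1.04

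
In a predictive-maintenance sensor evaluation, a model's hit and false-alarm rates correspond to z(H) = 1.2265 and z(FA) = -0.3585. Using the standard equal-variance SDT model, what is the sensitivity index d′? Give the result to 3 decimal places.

d′ = 1.585

d' = z(H) − z(FA) = 1.2265 − (-0.3585) = 1.5850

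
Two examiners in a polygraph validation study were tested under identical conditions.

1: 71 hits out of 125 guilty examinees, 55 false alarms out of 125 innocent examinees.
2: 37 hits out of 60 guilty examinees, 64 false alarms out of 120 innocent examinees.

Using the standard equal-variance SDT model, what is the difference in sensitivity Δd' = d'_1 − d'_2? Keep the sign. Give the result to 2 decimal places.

1: z(0.5680) = 0.171, z(0.4400) = -0.151, d' = 0.322
2: z(0.6167) = 0.297, z(0.5333) = 0.084, d' = 0.213
Δd' = d'_1 − d'_2 = 0.322 − 0.213 = 0.109
1 has the higher sensitivity.

Δd' = 0.11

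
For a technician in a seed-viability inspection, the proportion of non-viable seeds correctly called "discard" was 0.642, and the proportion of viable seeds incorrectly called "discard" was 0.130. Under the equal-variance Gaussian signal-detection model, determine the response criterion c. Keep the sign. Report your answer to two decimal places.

z(H) = z(0.642) = 0.364
z(FA) = z(0.130) = -1.126
c = −½·[z(H) + z(FA)] = −0.5 × (0.364 + (-1.126)) = 0.381

c = 0.38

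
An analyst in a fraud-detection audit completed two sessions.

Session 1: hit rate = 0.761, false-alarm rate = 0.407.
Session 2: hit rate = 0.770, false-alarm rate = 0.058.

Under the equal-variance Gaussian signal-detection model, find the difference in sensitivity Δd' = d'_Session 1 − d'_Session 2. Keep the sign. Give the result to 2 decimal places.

Session 1: z(0.761) = 0.710, z(0.407) = -0.235, d' = 0.945
Session 2: z(0.770) = 0.739, z(0.058) = -1.572, d' = 2.311
Δd' = d'_Session 1 − d'_Session 2 = 0.945 − 2.311 = -1.366
Session 2 has the higher sensitivity.

Δd' = -1.37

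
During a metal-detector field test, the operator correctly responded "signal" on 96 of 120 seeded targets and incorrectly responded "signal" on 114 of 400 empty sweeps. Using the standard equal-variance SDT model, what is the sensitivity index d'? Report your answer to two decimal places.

d' = 1.41

H = 96/120 = 0.8000
FA = 114/400 = 0.2850
z(0.8000) = 0.8416, z(0.2850) = -0.5681
d' = z(H) − z(FA) = 0.8416 − (-0.5681) = 1.4097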